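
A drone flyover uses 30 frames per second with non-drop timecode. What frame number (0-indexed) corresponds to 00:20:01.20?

frame 36050

Total seconds to the label: (0 × 3600 + 20 × 60 + 1) = 1201.
Frame index = 1201 × 30 + 20 = 36050.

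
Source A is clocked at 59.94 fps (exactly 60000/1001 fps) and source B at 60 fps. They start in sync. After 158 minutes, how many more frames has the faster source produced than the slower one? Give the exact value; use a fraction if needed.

568800/1001 frames

158 min = 9480 s.
A emits 60000/1001 × 9480 = 568800000/1001 frames; B emits 60 × 9480 = 568800.
Difference = 568800/1001 frames (≈ 568.2318); B is ahead of A.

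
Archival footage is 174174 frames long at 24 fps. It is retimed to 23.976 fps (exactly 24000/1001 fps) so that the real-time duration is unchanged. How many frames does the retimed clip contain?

Target frames = source frames × (target rate / source rate) = 174174 × (24000/1001)/(24) = 174174 × 1000/1001 = 174000.

174000 frames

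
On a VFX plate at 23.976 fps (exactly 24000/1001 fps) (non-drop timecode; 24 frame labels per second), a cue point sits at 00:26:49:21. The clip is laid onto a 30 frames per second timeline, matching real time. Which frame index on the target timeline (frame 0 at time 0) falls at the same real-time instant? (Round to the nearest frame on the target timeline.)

frame 48345

Source frame index: (0×3600 + 26×60 + 49) × 24 + 21 = 38637.
Real time: 38637 / (24000/1001) = 12891879/8000 s.
Target frame: (12891879/8000) × (30) = 38675637/800 ≈ 48344.546 → 48345.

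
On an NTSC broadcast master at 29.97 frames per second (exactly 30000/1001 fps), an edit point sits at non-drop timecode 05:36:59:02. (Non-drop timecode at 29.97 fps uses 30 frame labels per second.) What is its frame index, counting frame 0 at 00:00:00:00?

Total seconds to the label: (5 × 3600 + 36 × 60 + 59) = 20219.
Frame index = 20219 × 30 + 2 = 606572.

606572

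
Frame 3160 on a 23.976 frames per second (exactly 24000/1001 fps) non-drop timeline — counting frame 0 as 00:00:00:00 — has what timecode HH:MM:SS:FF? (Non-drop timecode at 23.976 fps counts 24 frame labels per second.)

00:02:11:16

3160 ÷ 24 = 131 full seconds, remainder 16 frames.
131 s = 0 h 2 min 11 s.
Timecode: 00:02:11:16.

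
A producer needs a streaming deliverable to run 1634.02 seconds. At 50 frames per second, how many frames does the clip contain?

Frames = 1634.02 × 50 = 81701.

81701 frames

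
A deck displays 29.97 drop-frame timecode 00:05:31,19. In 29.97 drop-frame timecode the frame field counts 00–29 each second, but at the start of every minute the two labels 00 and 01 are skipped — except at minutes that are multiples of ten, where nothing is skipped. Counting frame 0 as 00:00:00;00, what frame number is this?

9939

Complete 10-minute blocks: 0, each 17982 frames → 0.
Remaining 5 whole minutes in the current block: 1800 + 4 × 1798 = 8992 frames.
Within the current minute: 31 × 30 + 19 − 2 = 947 (labels ;00/;01 skipped at this minute). Total = 0 + 8992 + 947 = 9939.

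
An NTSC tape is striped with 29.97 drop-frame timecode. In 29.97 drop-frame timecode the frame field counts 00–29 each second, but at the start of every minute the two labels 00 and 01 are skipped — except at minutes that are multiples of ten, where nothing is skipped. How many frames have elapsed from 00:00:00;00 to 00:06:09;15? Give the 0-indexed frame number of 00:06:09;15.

Complete 10-minute blocks: 0, each 17982 frames → 0.
Remaining 6 whole minutes in the current block: 1800 + 5 × 1798 = 10790 frames.
Within the current minute: 9 × 30 + 15 − 2 = 283 (labels ;00/;01 skipped at this minute). Total = 0 + 10790 + 283 = 11073.

11073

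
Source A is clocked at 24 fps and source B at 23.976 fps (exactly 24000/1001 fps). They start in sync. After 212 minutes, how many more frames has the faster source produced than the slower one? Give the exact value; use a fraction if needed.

305280/1001 frames

212 min = 12720 s.
A emits 24 × 12720 = 305280 frames; B emits 24000/1001 × 12720 = 305280000/1001.
Difference = 305280/1001 frames (≈ 304.9750); B is behind A.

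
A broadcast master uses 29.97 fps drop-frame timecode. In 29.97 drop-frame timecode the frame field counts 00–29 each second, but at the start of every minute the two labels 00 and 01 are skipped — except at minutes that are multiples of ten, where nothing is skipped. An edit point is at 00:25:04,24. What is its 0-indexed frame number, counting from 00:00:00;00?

Complete 10-minute blocks: 2, each 17982 frames → 35964.
Remaining 5 whole minutes in the current block: 1800 + 4 × 1798 = 8992 frames.
Within the current minute: 4 × 30 + 24 − 2 = 142 (labels ;00/;01 skipped at this minute). Total = 35964 + 8992 + 142 = 45098.

45098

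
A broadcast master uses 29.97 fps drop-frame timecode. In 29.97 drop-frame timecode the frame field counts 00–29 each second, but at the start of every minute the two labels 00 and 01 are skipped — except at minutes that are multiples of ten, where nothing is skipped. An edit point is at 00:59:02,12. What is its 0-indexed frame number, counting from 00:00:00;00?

Complete 10-minute blocks: 5, each 17982 frames → 89910.
Remaining 9 whole minutes in the current block: 1800 + 8 × 1798 = 16184 frames.
Within the current minute: 2 × 30 + 12 − 2 = 70 (labels ;00/;01 skipped at this minute). Total = 89910 + 16184 + 70 = 106164.

106164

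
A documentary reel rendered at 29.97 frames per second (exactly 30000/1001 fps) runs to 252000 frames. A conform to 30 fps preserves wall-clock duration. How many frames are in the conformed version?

252252 frames

Target frames = source frames × (target rate / source rate) = 252000 × (30)/(30000/1001) = 252000 × 1001/1000 = 252252.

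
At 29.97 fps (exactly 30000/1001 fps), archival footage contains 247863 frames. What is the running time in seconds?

Running time = 247863 / (30000/1001) = 8270.3621 s.

8270.3621 seconds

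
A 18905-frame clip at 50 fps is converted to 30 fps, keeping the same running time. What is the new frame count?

11343 frames

Target frames = source frames × (target rate / source rate) = 18905 × (30)/(50) = 18905 × 3/5 = 11343.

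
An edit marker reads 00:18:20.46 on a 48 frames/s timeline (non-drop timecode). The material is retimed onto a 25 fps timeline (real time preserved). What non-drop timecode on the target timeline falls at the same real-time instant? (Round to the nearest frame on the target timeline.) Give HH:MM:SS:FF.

00:18:20:24

Source frame index: (0×3600 + 18×60 + 20) × 48 + 46 = 52846.
Real time: 52846 / (48) = 26423/24 s.
Target frame: (26423/24) × (25) = 660575/24 ≈ 27523.958 → 27524.
At 25 labels/s: frame 27524 → 00:18:20:24.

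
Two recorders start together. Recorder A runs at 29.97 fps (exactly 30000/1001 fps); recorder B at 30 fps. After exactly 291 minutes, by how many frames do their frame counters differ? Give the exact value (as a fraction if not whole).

523800/1001 frames

291 min = 17460 s.
A emits 30000/1001 × 17460 = 523800000/1001 frames; B emits 30 × 17460 = 523800.
Difference = 523800/1001 frames (≈ 523.2767); B is ahead of A.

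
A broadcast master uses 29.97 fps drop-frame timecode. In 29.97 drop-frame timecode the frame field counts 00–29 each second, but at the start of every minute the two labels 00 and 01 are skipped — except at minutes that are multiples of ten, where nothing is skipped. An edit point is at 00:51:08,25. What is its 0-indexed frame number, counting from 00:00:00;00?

Complete 10-minute blocks: 5, each 17982 frames → 89910.
Remaining 1 whole minute in the current block: 1800 + 0 × 1798 = 1800 frames.
Within the current minute: 8 × 30 + 25 − 2 = 263 (labels ;00/;01 skipped at this minute). Total = 89910 + 1800 + 263 = 91973.

91973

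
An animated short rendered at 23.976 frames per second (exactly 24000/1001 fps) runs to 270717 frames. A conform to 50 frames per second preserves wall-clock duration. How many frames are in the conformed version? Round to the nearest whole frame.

564558 frames

Frames at target rate = 270717 × (50) / (24000/1001) = 90329239/160 ≈ 564557.744.
Nearest whole frame: 564558.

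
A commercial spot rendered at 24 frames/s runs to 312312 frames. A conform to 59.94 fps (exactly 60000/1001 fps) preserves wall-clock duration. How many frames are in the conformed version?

780000 frames

Target frames = source frames × (target rate / source rate) = 312312 × (60000/1001)/(24) = 312312 × 2500/1001 = 780000.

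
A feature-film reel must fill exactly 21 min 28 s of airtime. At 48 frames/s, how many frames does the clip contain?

61824 frames

21 min 28 s = 1288 s.
Frames = 1288 × 48 = 61824.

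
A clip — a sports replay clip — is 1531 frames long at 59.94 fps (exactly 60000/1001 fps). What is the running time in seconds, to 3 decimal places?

25.542 seconds

Running time = 1531 × 1001/60000 = 1532531/60000 s ≈ 25.542 s.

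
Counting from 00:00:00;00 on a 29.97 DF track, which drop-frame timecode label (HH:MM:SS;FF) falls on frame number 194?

00:00:06;14

Ten DF minutes hold 17982 frames, so frame 194 lies in block 0 (frames 0–17981) with 194 frames into that block.
The block's first minute is 1800 frames and the rest 1798 each; 194 frames reaches minute 0, so 0 × 18 + 0 × 2 = 0 labels have been skipped so far.
Adding those back, label number 194 + 0 = 194 at 30 labels/s is 6 s + 14 f = 0 h 0 min 6 s frame 14, i.e. 00:00:06;14.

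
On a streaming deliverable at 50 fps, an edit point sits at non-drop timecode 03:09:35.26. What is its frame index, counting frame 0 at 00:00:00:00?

frame 568776

Total seconds to the label: (3 × 3600 + 9 × 60 + 35) = 11375.
Frame index = 11375 × 50 + 26 = 568776.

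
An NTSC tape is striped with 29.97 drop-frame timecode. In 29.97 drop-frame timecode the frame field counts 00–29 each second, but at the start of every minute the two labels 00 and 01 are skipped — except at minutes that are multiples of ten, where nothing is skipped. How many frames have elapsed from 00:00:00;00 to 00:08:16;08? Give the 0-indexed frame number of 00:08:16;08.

14872

Complete 10-minute blocks: 0, each 17982 frames → 0.
Remaining 8 whole minutes in the current block: 1800 + 7 × 1798 = 14386 frames.
Within the current minute: 16 × 30 + 8 − 2 = 486 (labels ;00/;01 skipped at this minute). Total = 0 + 14386 + 486 = 14872.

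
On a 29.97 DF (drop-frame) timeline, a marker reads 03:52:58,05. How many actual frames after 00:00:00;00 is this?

As if non-drop at 30 labels/s: (3 × 3600 + 52 × 60 + 58) × 30 + 5 = 419345.
Minute boundaries passed: 232; those not divisible by 10: 232 − 23 = 209; dropped labels = 2 × 209 = 418.
Actual frame index = 419345 − 418 = 418927.

418927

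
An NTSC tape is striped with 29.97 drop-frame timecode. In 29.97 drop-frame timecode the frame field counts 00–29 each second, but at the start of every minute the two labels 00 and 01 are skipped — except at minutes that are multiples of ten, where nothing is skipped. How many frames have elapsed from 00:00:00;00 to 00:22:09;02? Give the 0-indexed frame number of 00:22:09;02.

39832

As if non-drop at 30 labels/s: (0 × 3600 + 22 × 60 + 9) × 30 + 2 = 39872.
Minute boundaries passed: 22; those not divisible by 10: 22 − 2 = 20; dropped labels = 2 × 20 = 40.
Actual frame index = 39872 − 40 = 39832.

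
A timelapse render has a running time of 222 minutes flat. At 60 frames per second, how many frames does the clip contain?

799200 frames

222 min = 13320 s.
Frames = 13320 × 60 = 799200.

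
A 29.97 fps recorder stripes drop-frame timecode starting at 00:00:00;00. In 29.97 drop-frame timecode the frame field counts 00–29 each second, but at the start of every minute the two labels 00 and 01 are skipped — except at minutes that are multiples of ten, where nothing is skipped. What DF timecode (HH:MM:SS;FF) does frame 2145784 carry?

19:53:17;22

Ten DF minutes hold 17982 frames, so frame 2145784 lies in block 119 (frames 2139858–2157839) with 5926 frames into that block.
The block's first minute is 1800 frames and the rest 1798 each; 5926 frames reaches minute 3, so 119 × 18 + 3 × 2 = 2148 labels have been skipped so far.
Adding those back, label number 2145784 + 2148 = 2147932 at 30 labels/s is 71597 s + 22 f = 19 h 53 min 17 s frame 22, i.e. 19:53:17;22.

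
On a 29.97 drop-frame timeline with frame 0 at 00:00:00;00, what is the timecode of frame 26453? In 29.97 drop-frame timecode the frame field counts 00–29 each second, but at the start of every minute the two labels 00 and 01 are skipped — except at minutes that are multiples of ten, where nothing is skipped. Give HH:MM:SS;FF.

00:14:42;19

Ten DF minutes hold 17982 frames, so frame 26453 lies in block 1 (frames 17982–35963) with 8471 frames into that block.
The block's first minute is 1800 frames and the rest 1798 each; 8471 frames reaches minute 4, so 1 × 18 + 4 × 2 = 26 labels have been skipped so far.
Adding those back, label number 26453 + 26 = 26479 at 30 labels/s is 882 s + 19 f = 0 h 14 min 42 s frame 19, i.e. 00:14:42;19.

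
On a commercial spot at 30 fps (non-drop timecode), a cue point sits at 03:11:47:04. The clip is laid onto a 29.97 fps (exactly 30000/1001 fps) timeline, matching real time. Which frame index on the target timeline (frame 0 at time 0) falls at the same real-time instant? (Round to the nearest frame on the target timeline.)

Source frame index: (3×3600 + 11×60 + 47) × 30 + 4 = 345214.
Real time: 345214 / (30) = 172607/15 s.
Target frame: (172607/15) × (30000/1001) = 345214000/1001 ≈ 344869.131 → 344869.

frame 344869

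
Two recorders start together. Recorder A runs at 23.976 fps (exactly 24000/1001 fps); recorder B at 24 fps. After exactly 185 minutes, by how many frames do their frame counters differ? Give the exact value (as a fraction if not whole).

266400/1001 frames

185 min = 11100 s.
A emits 24000/1001 × 11100 = 266400000/1001 frames; B emits 24 × 11100 = 266400.
Difference = 266400/1001 frames (≈ 266.1339); B is ahead of A.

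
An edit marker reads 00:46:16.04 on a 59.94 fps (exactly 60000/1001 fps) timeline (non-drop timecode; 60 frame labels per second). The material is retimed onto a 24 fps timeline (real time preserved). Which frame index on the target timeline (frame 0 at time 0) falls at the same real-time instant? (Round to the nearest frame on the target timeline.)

frame 66692

Source frame index: (0×3600 + 46×60 + 16) × 60 + 4 = 166564.
Real time: 166564 / (60000/1001) = 41682641/15000 s.
Target frame: (41682641/15000) × (24) = 41682641/625 ≈ 66692.226 → 66692.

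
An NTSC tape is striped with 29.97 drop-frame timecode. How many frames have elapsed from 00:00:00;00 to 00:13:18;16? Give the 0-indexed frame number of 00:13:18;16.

23932

Complete 10-minute blocks: 1, each 17982 frames → 17982.
Remaining 3 whole minutes in the current block: 1800 + 2 × 1798 = 5396 frames.
Within the current minute: 18 × 30 + 16 − 2 = 554 (labels ;00/;01 skipped at this minute). Total = 17982 + 5396 + 554 = 23932.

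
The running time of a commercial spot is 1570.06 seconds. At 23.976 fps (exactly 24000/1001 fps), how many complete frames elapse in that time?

Frames = 1570.06 × 24000/1001 = 37681440/1001 ≈ 37643.7962.
Complete frames: 37643.

37643 frames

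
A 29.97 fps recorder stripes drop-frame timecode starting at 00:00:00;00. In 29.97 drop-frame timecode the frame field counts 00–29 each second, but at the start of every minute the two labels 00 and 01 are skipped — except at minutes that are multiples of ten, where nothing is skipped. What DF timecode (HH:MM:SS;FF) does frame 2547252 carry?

23:36:33;12

Ten DF minutes hold 17982 frames, so frame 2547252 lies in block 141 (frames 2535462–2553443) with 11790 frames into that block.
The block's first minute is 1800 frames and the rest 1798 each; 11790 frames reaches minute 6, so 141 × 18 + 6 × 2 = 2550 labels have been skipped so far.
Adding those back, label number 2547252 + 2550 = 2549802 at 30 labels/s is 84993 s + 12 f = 23 h 36 min 33 s frame 12, i.e. 23:36:33;12.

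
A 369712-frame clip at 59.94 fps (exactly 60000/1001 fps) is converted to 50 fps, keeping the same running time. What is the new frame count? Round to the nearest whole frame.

Frames at target rate = 369712 × (50) / (60000/1001) = 23130107/75 ≈ 308401.427.
Nearest whole frame: 308401.

308401 frames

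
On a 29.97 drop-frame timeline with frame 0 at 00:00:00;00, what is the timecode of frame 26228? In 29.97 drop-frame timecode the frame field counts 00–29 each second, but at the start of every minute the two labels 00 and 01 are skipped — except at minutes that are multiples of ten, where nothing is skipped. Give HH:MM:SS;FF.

00:14:35;04

Each 10-minute DF block holds 10 × 60 × 30 − 9 × 2 = 17982 frames. 26228 ÷ 17982 → 1 full block, remainder 8246.
Within the partial block the first minute is 1800 frames and each further minute 1798, so 4 further minute boundaries passed. Total skipped labels = 18 × 1 + 2 × 4 = 26.
Non-drop label index = 26228 + 26 = 26254; at 30 labels/s that is 00:14:35:04, i.e. DF 00:14:35;04.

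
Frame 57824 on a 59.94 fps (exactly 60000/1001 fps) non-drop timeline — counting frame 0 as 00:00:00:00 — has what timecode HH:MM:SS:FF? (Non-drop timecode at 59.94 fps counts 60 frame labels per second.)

57824 ÷ 60 = 963 full seconds, remainder 44 frames.
963 s = 0 h 16 min 3 s.
Timecode: 00:16:03:44.

00:16:03:44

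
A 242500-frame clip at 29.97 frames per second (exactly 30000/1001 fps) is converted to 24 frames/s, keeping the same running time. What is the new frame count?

Target frames = source frames × (target rate / source rate) = 242500 × (24)/(30000/1001) = 242500 × 1001/1250 = 194194.

194194 frames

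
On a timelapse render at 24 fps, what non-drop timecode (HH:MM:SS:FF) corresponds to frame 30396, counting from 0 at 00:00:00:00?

30396 ÷ 24 = 1266 full seconds, remainder 12 frames.
1266 s = 0 h 21 min 6 s.
Timecode: 00:21:06:12.

00:21:06:12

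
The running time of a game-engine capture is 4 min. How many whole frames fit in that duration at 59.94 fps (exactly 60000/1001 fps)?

4 min = 240 s.
Frames = 240 × 60000/1001 = 14400000/1001 ≈ 14385.6144.
Complete frames: 14385.

14385 frames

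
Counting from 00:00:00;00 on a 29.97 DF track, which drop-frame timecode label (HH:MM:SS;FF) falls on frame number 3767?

00:02:05;21

Ten DF minutes hold 17982 frames, so frame 3767 lies in block 0 (frames 0–17981) with 3767 frames into that block.
The block's first minute is 1800 frames and the rest 1798 each; 3767 frames reaches minute 2, so 0 × 18 + 2 × 2 = 4 labels have been skipped so far.
Adding those back, label number 3767 + 4 = 3771 at 30 labels/s is 125 s + 21 f = 0 h 2 min 5 s frame 21, i.e. 00:02:05;21.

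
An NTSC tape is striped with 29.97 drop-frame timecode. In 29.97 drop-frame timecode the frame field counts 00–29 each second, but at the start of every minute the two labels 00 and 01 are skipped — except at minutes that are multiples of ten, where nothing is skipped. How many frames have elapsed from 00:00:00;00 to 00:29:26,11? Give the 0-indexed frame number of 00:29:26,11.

52937

Complete 10-minute blocks: 2, each 17982 frames → 35964.
Remaining 9 whole minutes in the current block: 1800 + 8 × 1798 = 16184 frames.
Within the current minute: 26 × 30 + 11 − 2 = 789 (labels ;00/;01 skipped at this minute). Total = 35964 + 16184 + 789 = 52937.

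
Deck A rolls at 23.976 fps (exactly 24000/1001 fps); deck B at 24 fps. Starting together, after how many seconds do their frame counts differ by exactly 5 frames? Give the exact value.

5005/24 seconds

The gap grows by |24 − 24000/1001| = 24/1001 frames per second.
Time for a 5-frame gap: 5 ÷ (24/1001) = 5005/24 s.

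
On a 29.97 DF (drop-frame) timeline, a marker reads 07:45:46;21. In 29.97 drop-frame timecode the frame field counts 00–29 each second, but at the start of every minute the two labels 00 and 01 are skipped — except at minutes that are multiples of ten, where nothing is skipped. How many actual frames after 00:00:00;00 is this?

As if non-drop at 30 labels/s: (7 × 3600 + 45 × 60 + 46) × 30 + 21 = 838401.
Minute boundaries passed: 465; those not divisible by 10: 465 − 46 = 419; dropped labels = 2 × 419 = 838.
Actual frame index = 838401 − 838 = 837563.

837563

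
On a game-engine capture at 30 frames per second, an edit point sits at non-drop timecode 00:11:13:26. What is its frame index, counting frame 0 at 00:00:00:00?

20216

Total seconds to the label: (0 × 3600 + 11 × 60 + 13) = 673.
Frame index = 673 × 30 + 26 = 20216.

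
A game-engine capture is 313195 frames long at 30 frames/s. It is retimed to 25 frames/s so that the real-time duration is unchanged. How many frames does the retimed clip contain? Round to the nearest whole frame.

260996 frames

Frames at target rate = 313195 × (25) / (30) = 1565975/6 ≈ 260995.833.
Nearest whole frame: 260996.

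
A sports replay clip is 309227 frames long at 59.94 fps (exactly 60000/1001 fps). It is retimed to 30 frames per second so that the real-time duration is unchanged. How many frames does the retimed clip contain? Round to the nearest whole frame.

Frames at target rate = 309227 × (30) / (60000/1001) = 309536227/2000 ≈ 154768.114.
Nearest whole frame: 154768.

154768 frames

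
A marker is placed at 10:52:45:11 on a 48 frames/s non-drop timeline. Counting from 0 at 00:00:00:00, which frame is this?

Total seconds to the label: (10 × 3600 + 52 × 60 + 45) = 39165.
Frame index = 39165 × 48 + 11 = 1879931.

frame 1879931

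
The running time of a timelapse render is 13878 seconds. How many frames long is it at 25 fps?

Frames = 13878 × 25 = 346950.

346950 frames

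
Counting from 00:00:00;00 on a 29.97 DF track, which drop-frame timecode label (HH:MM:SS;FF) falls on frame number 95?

00:00:03;05

Ten DF minutes hold 17982 frames, so frame 95 lies in block 0 (frames 0–17981) with 95 frames into that block.
The block's first minute is 1800 frames and the rest 1798 each; 95 frames reaches minute 0, so 0 × 18 + 0 × 2 = 0 labels have been skipped so far.
Adding those back, label number 95 + 0 = 95 at 30 labels/s is 3 s + 5 f = 0 h 0 min 3 s frame 5, i.e. 00:00:03;05.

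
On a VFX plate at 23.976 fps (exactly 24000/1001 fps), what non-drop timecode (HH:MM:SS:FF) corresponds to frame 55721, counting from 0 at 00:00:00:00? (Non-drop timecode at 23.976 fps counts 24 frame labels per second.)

55721 ÷ 24 = 2321 full seconds, remainder 17 frames.
2321 s = 0 h 38 min 41 s.
Timecode: 00:38:41:17.

00:38:41:17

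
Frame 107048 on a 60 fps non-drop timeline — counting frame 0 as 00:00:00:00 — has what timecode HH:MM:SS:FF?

00:29:44:08

107048 ÷ 60 = 1784 full seconds, remainder 8 frames.
1784 s = 0 h 29 min 44 s.
Timecode: 00:29:44:08.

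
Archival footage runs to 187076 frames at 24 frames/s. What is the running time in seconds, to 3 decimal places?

7794.833 seconds

Running time = 187076 × 1/24 = 46769/6 s ≈ 7794.833 s.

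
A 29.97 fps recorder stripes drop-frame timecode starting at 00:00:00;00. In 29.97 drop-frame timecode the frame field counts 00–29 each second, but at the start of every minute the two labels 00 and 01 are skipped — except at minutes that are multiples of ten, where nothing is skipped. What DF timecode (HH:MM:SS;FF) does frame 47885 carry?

Ten DF minutes hold 17982 frames, so frame 47885 lies in block 2 (frames 35964–53945) with 11921 frames into that block.
The block's first minute is 1800 frames and the rest 1798 each; 11921 frames reaches minute 6, so 2 × 18 + 6 × 2 = 48 labels have been skipped so far.
Adding those back, label number 47885 + 48 = 47933 at 30 labels/s is 1597 s + 23 f = 0 h 26 min 37 s frame 23, i.e. 00:26:37;23.

00:26:37;23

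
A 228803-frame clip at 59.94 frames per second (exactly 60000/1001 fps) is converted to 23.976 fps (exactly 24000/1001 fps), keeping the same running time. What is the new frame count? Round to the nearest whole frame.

91521 frames

Frames at target rate = 228803 × (24000/1001) / (60000/1001) = 457606/5 ≈ 91521.200.
Nearest whole frame: 91521.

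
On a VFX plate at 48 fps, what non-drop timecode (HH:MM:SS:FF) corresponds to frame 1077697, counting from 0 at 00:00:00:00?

1077697 ÷ 48 = 22452 full seconds, remainder 1 frame.
22452 s = 6 h 14 min 12 s.
Timecode: 06:14:12:01.

06:14:12:01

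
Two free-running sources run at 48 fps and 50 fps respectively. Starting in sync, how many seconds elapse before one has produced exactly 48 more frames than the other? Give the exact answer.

The gap grows by |50 − 48| = 2 frames per second.
Time for a 48-frame gap: 48 ÷ (2) = 24 s.

24 seconds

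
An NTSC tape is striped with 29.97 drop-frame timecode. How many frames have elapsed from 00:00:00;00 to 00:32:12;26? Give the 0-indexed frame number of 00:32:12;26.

57928

Complete 10-minute blocks: 3, each 17982 frames → 53946.
Remaining 2 whole minutes in the current block: 1800 + 1 × 1798 = 3598 frames.
Within the current minute: 12 × 30 + 26 − 2 = 384 (labels ;00/;01 skipped at this minute). Total = 53946 + 3598 + 384 = 57928.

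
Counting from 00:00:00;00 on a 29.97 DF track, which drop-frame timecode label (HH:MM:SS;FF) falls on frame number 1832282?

16:58:57;06

Each 10-minute DF block holds 10 × 60 × 30 − 9 × 2 = 17982 frames. 1832282 ÷ 17982 → 101 full blocks, remainder 16100.
Within the partial block the first minute is 1800 frames and each further minute 1798, so 8 further minute boundaries passed. Total skipped labels = 18 × 101 + 2 × 8 = 1834.
Non-drop label index = 1832282 + 1834 = 1834116; at 30 labels/s that is 16:58:57:06, i.e. DF 16:58:57;06.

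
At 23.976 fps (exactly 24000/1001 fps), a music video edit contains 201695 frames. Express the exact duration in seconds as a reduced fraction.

Running time = 201695 ÷ (24000/1001) = 201695 × 1001/24000 = 40379339/4800 s.

40379339/4800 seconds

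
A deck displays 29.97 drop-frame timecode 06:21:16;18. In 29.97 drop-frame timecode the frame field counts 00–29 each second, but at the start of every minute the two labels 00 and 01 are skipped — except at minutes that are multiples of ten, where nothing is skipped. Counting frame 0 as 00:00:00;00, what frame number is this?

685612

As if non-drop at 30 labels/s: (6 × 3600 + 21 × 60 + 16) × 30 + 18 = 686298.
Minute boundaries passed: 381; those not divisible by 10: 381 − 38 = 343; dropped labels = 2 × 343 = 686.
Actual frame index = 686298 − 686 = 685612.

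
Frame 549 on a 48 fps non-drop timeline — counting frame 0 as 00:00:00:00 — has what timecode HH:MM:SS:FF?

549 ÷ 48 = 11 full seconds, remainder 21 frames.
11 s = 0 h 0 min 11 s.
Timecode: 00:00:11:21.

00:00:11:21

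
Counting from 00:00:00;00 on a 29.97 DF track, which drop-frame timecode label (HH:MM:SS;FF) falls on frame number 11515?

Ten DF minutes hold 17982 frames, so frame 11515 lies in block 0 (frames 0–17981) with 11515 frames into that block.
The block's first minute is 1800 frames and the rest 1798 each; 11515 frames reaches minute 6, so 0 × 18 + 6 × 2 = 12 labels have been skipped so far.
Adding those back, label number 11515 + 12 = 11527 at 30 labels/s is 384 s + 7 f = 0 h 6 min 24 s frame 7, i.e. 00:06:24;07.

00:06:24;07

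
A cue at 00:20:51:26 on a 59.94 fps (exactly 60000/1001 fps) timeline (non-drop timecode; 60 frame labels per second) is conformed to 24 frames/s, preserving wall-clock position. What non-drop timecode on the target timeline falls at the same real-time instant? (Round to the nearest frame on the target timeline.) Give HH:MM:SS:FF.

00:20:52:16

Source frame index: (0×3600 + 20×60 + 51) × 60 + 26 = 75086.
Real time: 75086 / (60000/1001) = 37580543/30000 s.
Target frame: (37580543/30000) × (24) = 37580543/1250 ≈ 30064.434 → 30064.
At 24 labels/s: frame 30064 → 00:20:52:16.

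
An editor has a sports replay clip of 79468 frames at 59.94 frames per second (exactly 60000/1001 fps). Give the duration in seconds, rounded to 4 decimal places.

1325.7911 seconds

Running time = 79468 × 1001/60000 = 19886867/15000 s ≈ 1325.7911 s.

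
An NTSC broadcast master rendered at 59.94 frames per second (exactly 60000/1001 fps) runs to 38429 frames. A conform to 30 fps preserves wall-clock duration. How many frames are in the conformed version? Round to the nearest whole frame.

Frames at target rate = 38429 × (30) / (60000/1001) = 38467429/2000 ≈ 19233.714.
Nearest whole frame: 19234.

19234 frames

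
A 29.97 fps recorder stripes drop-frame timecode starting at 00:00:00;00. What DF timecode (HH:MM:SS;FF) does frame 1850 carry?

00:01:01;22

Each 10-minute DF block holds 10 × 60 × 30 − 9 × 2 = 17982 frames. 1850 ÷ 17982 → 0 full blocks, remainder 1850.
Within the partial block the first minute is 1800 frames and each further minute 1798, so 1 further minute boundary passed. Total skipped labels = 18 × 0 + 2 × 1 = 2.
Non-drop label index = 1850 + 2 = 1852; at 30 labels/s that is 00:01:01:22, i.e. DF 00:01:01;22.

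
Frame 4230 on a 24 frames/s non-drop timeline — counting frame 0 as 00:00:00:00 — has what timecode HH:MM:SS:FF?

00:02:56:06

4230 ÷ 24 = 176 full seconds, remainder 6 frames.
176 s = 0 h 2 min 56 s.
Timecode: 00:02:56:06.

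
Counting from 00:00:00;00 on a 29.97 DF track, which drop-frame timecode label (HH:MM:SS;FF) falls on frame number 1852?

Ten DF minutes hold 17982 frames, so frame 1852 lies in block 0 (frames 0–17981) with 1852 frames into that block.
The block's first minute is 1800 frames and the rest 1798 each; 1852 frames reaches minute 1, so 0 × 18 + 1 × 2 = 2 labels have been skipped so far.
Adding those back, label number 1852 + 2 = 1854 at 30 labels/s is 61 s + 24 f = 0 h 1 min 1 s frame 24, i.e. 00:01:01;24.

00:01:01;24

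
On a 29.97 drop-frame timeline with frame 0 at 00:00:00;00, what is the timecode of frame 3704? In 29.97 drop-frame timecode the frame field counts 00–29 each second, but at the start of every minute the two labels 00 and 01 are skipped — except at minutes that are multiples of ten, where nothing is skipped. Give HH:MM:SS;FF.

00:02:03;18

Each 10-minute DF block holds 10 × 60 × 30 − 9 × 2 = 17982 frames. 3704 ÷ 17982 → 0 full blocks, remainder 3704.
Within the partial block the first minute is 1800 frames and each further minute 1798, so 2 further minute boundaries passed. Total skipped labels = 18 × 0 + 2 × 2 = 4.
Non-drop label index = 3704 + 4 = 3708; at 30 labels/s that is 00:02:03:18, i.e. DF 00:02:03;18.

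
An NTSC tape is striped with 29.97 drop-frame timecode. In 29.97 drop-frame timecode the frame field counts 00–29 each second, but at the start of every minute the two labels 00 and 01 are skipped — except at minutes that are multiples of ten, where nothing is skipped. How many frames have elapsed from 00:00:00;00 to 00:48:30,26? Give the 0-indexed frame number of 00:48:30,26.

87238

Complete 10-minute blocks: 4, each 17982 frames → 71928.
Remaining 8 whole minutes in the current block: 1800 + 7 × 1798 = 14386 frames.
Within the current minute: 30 × 30 + 26 − 2 = 924 (labels ;00/;01 skipped at this minute). Total = 71928 + 14386 + 924 = 87238.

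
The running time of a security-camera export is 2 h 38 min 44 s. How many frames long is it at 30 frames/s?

2 h 38 min 44 s = 9524 s.
Frames = 9524 × 30 = 285720.

285720 frames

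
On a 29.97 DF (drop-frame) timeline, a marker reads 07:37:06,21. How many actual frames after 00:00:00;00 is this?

821977

As if non-drop at 30 labels/s: (7 × 3600 + 37 × 60 + 6) × 30 + 21 = 822801.
Minute boundaries passed: 457; those not divisible by 10: 457 − 45 = 412; dropped labels = 2 × 412 = 824.
Actual frame index = 822801 − 824 = 821977.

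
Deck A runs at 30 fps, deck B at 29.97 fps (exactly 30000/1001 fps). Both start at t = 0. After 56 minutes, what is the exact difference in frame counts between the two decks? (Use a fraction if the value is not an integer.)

14400/143 frames

56 min = 3360 s.
A emits 30 × 3360 = 100800 frames; B emits 30000/1001 × 3360 = 14400000/143.
Difference = 14400/143 frames (≈ 100.6993); B is behind A.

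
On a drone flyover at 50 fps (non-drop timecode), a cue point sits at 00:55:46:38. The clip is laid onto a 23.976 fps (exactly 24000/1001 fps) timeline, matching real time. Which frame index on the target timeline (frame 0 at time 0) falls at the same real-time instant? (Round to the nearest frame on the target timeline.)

frame 80242

Source frame index: (0×3600 + 55×60 + 46) × 50 + 38 = 167338.
Real time: 167338 / (50) = 83669/25 s.
Target frame: (83669/25) × (24000/1001) = 80322240/1001 ≈ 80241.998 → 80242.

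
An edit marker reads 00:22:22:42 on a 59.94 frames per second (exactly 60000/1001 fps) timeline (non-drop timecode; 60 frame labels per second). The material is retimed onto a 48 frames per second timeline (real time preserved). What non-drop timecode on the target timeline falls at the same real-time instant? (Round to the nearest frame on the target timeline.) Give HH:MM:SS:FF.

00:22:24:02

Source frame index: (0×3600 + 22×60 + 22) × 60 + 42 = 80562.
Real time: 80562 / (60000/1001) = 13440427/10000 s.
Target frame: (13440427/10000) × (48) = 40321281/625 ≈ 64514.050 → 64514.
At 48 labels/s: frame 64514 → 00:22:24:02.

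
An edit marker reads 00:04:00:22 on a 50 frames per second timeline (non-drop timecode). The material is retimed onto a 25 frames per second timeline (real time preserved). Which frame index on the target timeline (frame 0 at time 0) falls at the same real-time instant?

Source frame index: (0×3600 + 4×60 + 0) × 50 + 22 = 12022.
Real time: 12022 / (50) = 6011/25 s.
Target frame: (6011/25) × (25) = 6011.

frame 6011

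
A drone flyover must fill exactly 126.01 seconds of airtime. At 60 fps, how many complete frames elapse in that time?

7560 frames

Frames = 126.01 × 60 = 37803/5 ≈ 7560.6000.
Complete frames: 7560.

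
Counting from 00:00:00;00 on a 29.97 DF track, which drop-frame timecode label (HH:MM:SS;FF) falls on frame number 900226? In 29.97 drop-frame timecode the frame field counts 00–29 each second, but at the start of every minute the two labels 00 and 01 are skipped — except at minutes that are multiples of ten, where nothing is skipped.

Each 10-minute DF block holds 10 × 60 × 30 − 9 × 2 = 17982 frames. 900226 ÷ 17982 → 50 full blocks, remainder 1126.
Within the partial block the first minute is 1800 frames and each further minute 1798, so 0 further minute boundaries passed. Total skipped labels = 18 × 50 + 2 × 0 = 900.
Non-drop label index = 900226 + 900 = 901126; at 30 labels/s that is 08:20:37:16, i.e. DF 08:20:37;16.

08:20:37;16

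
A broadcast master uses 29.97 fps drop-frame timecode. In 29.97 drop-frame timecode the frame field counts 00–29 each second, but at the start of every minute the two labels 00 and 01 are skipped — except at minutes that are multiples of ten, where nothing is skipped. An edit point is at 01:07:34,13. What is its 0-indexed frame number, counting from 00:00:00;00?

As if non-drop at 30 labels/s: (1 × 3600 + 7 × 60 + 34) × 30 + 13 = 121633.
Minute boundaries passed: 67; those not divisible by 10: 67 − 6 = 61; dropped labels = 2 × 61 = 122.
Actual frame index = 121633 − 122 = 121511.

121511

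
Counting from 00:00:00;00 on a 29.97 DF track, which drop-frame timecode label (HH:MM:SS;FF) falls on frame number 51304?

Ten DF minutes hold 17982 frames, so frame 51304 lies in block 2 (frames 35964–53945) with 15340 frames into that block.
The block's first minute is 1800 frames and the rest 1798 each; 15340 frames reaches minute 8, so 2 × 18 + 8 × 2 = 52 labels have been skipped so far.
Adding those back, label number 51304 + 52 = 51356 at 30 labels/s is 1711 s + 26 f = 0 h 28 min 31 s frame 26, i.e. 00:28:31;26.

00:28:31;26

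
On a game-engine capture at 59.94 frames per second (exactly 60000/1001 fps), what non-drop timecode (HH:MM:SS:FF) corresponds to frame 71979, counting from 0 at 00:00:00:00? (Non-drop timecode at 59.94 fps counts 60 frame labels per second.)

71979 ÷ 60 = 1199 full seconds, remainder 39 frames.
1199 s = 0 h 19 min 59 s.
Timecode: 00:19:59:39.

00:19:59:39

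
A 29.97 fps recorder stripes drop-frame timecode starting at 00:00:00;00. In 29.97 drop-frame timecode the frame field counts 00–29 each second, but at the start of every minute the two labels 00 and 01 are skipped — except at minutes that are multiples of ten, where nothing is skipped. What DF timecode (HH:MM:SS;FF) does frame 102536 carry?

00:57:01;10

Each 10-minute DF block holds 10 × 60 × 30 − 9 × 2 = 17982 frames. 102536 ÷ 17982 → 5 full blocks, remainder 12626.
Within the partial block the first minute is 1800 frames and each further minute 1798, so 7 further minute boundaries passed. Total skipped labels = 18 × 5 + 2 × 7 = 104.
Non-drop label index = 102536 + 104 = 102640; at 30 labels/s that is 00:57:01:10, i.e. DF 00:57:01;10.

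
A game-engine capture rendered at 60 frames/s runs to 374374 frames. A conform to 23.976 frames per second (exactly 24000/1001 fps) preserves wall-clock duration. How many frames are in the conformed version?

Target frames = source frames × (target rate / source rate) = 374374 × (24000/1001)/(60) = 374374 × 400/1001 = 149600.

149600 frames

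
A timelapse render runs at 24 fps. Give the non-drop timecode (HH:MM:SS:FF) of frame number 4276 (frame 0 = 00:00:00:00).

00:02:58:04

4276 ÷ 24 = 178 full seconds, remainder 4 frames.
178 s = 0 h 2 min 58 s.
Timecode: 00:02:58:04.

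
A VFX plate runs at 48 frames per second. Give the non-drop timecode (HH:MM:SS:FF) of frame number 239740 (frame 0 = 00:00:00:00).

239740 ÷ 48 = 4994 full seconds, remainder 28 frames.
4994 s = 1 h 23 min 14 s.
Timecode: 01:23:14:28.

01:23:14:28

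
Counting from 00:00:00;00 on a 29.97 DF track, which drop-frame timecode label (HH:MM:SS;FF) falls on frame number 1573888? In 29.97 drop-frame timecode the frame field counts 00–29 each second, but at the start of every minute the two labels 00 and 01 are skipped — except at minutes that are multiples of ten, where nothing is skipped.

14:35:15;14

Ten DF minutes hold 17982 frames, so frame 1573888 lies in block 87 (frames 1564434–1582415) with 9454 frames into that block.
The block's first minute is 1800 frames and the rest 1798 each; 9454 frames reaches minute 5, so 87 × 18 + 5 × 2 = 1576 labels have been skipped so far.
Adding those back, label number 1573888 + 1576 = 1575464 at 30 labels/s is 52515 s + 14 f = 14 h 35 min 15 s frame 14, i.e. 14:35:15;14.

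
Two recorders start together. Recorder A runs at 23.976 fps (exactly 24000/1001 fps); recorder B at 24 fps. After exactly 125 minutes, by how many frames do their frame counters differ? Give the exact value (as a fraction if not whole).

180000/1001 frames

125 min = 7500 s.
A emits 24000/1001 × 7500 = 180000000/1001 frames; B emits 24 × 7500 = 180000.
Difference = 180000/1001 frames (≈ 179.8202); B is ahead of A.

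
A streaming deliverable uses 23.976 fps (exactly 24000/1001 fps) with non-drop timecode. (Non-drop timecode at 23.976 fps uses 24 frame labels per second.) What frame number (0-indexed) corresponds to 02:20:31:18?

202362

Total seconds to the label: (2 × 3600 + 20 × 60 + 31) = 8431.
Frame index = 8431 × 24 + 18 = 202362.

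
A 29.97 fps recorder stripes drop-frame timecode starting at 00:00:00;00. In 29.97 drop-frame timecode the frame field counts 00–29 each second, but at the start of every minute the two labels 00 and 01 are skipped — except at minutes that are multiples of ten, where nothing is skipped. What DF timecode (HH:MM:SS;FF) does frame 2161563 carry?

Ten DF minutes hold 17982 frames, so frame 2161563 lies in block 120 (frames 2157840–2175821) with 3723 frames into that block.
The block's first minute is 1800 frames and the rest 1798 each; 3723 frames reaches minute 2, so 120 × 18 + 2 × 2 = 2164 labels have been skipped so far.
Adding those back, label number 2161563 + 2164 = 2163727 at 30 labels/s is 72124 s + 7 f = 20 h 2 min 4 s frame 7, i.e. 20:02:04;07.

20:02:04;07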